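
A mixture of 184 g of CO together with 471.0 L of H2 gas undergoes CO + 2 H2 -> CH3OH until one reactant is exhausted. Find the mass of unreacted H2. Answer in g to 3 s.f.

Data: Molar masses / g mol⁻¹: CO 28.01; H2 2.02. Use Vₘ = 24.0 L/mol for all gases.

n(CO) = 184.0 / 28.01 = 6.569 mol
n(H2) = 471.0 / 24.0 = 19.63 mol
n/ν → CO: 6.569, H2: 9.815; CO is limiting.
H2 consumed = (2/1) × 6.569 = 13.14 mol
H2 remaining = 19.63 − 13.14 = 6.490 mol
mass = 6.490 × 2.02 = 13.11 g

13.1 g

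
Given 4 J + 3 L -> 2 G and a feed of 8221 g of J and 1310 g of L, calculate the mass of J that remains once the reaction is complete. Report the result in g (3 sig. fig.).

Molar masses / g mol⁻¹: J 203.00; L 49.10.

n(J) = 8221 / 203.00 = 40.50 mol
n(L) = 1310 / 49.10 = 26.68 mol
n/ν → J: 10.13, L: 8.893; L is limiting.
J consumed = (4/3) × 26.68 = 35.57 mol
J remaining = 40.50 − 35.57 = 4.930 mol
mass = 4.930 × 203.00 = 1001 g

1000 g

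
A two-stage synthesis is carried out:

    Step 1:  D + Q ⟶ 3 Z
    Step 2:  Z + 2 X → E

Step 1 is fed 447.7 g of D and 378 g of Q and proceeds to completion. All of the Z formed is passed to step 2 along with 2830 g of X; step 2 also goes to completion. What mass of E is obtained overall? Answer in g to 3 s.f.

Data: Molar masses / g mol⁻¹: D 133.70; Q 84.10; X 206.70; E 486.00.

3330 g

Step 1:
n(D) = 447.7 / 133.70 = 3.349 mol
n(Q) = 378.0 / 84.10 = 4.495 mol
n/ν → D: 3.349, Q: 4.495; D is limiting.
n(Z) produced = (3/1) × 3.349 = 10.05 mol
Step 2:
n(Z) available = 10.05 mol
n(X) = 2830 / 206.70 = 13.69 mol
n/ν → Z: 10.05, X: 6.845; X is limiting.
n(E) = (1/2) × 13.69 = 6.845 mol
mass = 6.845 × 486.00 = 3327 g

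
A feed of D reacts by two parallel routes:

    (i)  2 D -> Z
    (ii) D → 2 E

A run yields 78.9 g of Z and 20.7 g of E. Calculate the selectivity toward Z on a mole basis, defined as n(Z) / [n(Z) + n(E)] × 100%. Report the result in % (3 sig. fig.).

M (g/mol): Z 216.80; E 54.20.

n(Z) = 78.9 / 216.80 = 0.3639 mol
n(E) = 20.7 / 54.20 = 0.3819 mol
selectivity = 0.3639/(0.3639+0.3819) × 100 = 48.79 %

48.8 %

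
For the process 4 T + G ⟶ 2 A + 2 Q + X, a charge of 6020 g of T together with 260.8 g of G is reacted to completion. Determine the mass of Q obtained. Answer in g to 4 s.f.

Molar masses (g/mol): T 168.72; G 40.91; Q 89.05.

n(T) = 6020 / 168.72 = 35.68 mol
n(G) = 260.8 / 40.91 = 6.375 mol
n/ν → T: 8.920, G: 6.375; G is limiting.
n(Q) = (2/1) × 6.375 = 12.75 mol
mass = 12.75 × 89.05 = 1135 g

1135 g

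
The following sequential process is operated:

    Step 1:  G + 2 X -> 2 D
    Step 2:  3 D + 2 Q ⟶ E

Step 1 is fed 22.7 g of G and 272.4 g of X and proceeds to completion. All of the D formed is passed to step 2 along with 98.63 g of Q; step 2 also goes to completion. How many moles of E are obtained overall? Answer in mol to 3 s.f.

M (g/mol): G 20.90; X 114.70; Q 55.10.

Step 1:
n(G) = 22.70 / 20.90 = 1.086 mol
n(X) = 272.4 / 114.70 = 2.375 mol
n/ν → G: 1.086, X: 1.188; G is limiting.
n(D) produced = (2/1) × 1.086 = 2.172 mol
Step 2:
n(D) available = 2.172 mol
n(Q) = 98.63 / 55.10 = 1.790 mol
n/ν → D: 0.7240, Q: 0.8950; D is limiting.
n(E) = (1/3) × 2.172 = 0.7240 mol

0.724 mol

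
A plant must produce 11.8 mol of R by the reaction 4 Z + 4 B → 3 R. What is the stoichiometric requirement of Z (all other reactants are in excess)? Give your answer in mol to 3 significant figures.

n(R) = 11.80 mol
n(Z) = (4/3) × 11.80 = 15.73 mol

15.7 mol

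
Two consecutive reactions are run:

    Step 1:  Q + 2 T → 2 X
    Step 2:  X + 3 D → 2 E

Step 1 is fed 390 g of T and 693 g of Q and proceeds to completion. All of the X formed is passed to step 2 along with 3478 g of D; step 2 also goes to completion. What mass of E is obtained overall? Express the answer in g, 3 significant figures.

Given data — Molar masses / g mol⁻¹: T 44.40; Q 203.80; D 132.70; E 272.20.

3700 g

Step 1:
n(T) = 390.0 / 44.40 = 8.784 mol
n(Q) = 693.0 / 203.80 = 3.400 mol
n/ν for T = 8.784/2 = 4.392
n/ν for Q = 3.400/1 = 3.400
Smallest n/ν is Q → limiting reagent.
n(X) produced = (2/1) × 3.400 = 6.800 mol
Step 2:
n(X) available = 6.800 mol
n(D) = 3478 / 132.70 = 26.21 mol
n/ν for X = 6.800/1 = 6.800
n/ν for D = 26.21/3 = 8.737
Smallest n/ν is X → limiting reagent.
n(E) = (2/1) × 6.800 = 13.60 mol
mass = 13.60 × 272.20 = 3702 g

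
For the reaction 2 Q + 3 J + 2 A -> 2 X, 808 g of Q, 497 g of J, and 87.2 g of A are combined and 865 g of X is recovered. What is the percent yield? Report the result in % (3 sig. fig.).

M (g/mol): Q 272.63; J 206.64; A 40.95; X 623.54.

86.5 %

n(Q) = 808.0 / 272.63 = 2.964 mol
n(J) = 497.0 / 206.64 = 2.405 mol
n(A) = 87.20 / 40.95 = 2.129 mol
n/ν for Q = 2.964/2 = 1.482
n/ν for J = 2.405/3 = 0.8017
n/ν for A = 2.129/2 = 1.065
Smallest n/ν is J → limiting reagent.
theoretical n(X) = (2/3) × 2.405 = 1.603 mol → 999.5 g
% yield = 865 / 999.5 × 100 = 86.54 %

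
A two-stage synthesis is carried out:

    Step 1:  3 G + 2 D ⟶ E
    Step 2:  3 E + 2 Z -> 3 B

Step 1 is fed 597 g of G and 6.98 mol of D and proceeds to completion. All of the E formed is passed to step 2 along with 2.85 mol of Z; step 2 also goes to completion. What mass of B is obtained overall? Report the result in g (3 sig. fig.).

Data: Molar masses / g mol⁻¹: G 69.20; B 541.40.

Step 1:
n(G) = 597.0 / 69.20 = 8.627 mol
n(D) = 6.980 mol
n/ν for G = 8.627/3 = 2.876
n/ν for D = 6.980/2 = 3.490
Smallest n/ν is G → limiting reagent.
n(E) produced = (1/3) × 8.627 = 2.876 mol
Step 2:
n(E) available = 2.876 mol
n(Z) = 2.850 mol
n/ν for E = 2.876/3 = 0.9587
n/ν for Z = 2.850/2 = 1.425
Smallest n/ν is E → limiting reagent.
n(B) = (3/3) × 2.876 = 2.876 mol
mass = 2.876 × 541.40 = 1557 g

1560 g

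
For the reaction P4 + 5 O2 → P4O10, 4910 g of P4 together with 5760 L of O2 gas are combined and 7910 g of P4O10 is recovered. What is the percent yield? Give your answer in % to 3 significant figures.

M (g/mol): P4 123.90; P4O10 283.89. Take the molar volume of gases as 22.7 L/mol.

70.3 %

n(P4) = 4910 / 123.90 = 39.63 mol
n(O2) = 5760 / 22.7 = 253.7 mol
n/ν for P4 = 39.63/1 = 39.63
n/ν for O2 = 253.7/5 = 50.74
Smallest n/ν is P4 → limiting reagent.
theoretical n(P4O10) = (1/1) × 39.63 = 39.63 mol → 11250 g
% yield = 7910 / 11250 × 100 = 70.31 %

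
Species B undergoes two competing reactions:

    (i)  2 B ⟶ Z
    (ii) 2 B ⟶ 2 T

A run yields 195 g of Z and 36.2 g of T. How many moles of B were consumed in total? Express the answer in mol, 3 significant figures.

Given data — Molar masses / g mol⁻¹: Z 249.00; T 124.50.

1.86 mol

n(Z) = 195 / 249.00 = 0.7831 mol
n(T) = 36.2 / 124.50 = 0.2908 mol
n(B) via (i) = (2/1)×0.7831 = 1.566 mol
n(B) via (ii) = (2/2)×0.2908 = 0.2908 mol
total n(B) = 1.566 + 0.2908 = 1.857 mol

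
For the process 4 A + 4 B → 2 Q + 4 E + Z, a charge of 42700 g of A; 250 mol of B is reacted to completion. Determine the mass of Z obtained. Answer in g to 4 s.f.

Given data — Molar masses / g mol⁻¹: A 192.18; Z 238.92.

13270 g

n(A) = 42700 / 192.18 = 222.2 mol
n(B) = 250.0 mol
n/ν → A: 55.55, B: 62.50; A is limiting.
n(Z) = (1/4) × 222.2 = 55.55 mol
mass = 55.55 × 238.92 = 13270 g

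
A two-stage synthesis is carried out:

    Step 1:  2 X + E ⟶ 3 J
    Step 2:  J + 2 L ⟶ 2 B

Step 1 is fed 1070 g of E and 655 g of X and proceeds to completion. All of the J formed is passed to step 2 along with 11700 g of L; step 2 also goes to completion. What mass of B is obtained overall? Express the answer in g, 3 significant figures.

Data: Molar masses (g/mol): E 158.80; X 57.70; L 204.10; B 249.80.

Step 1:
n(E) = 1070 / 158.80 = 6.738 mol
n(X) = 655.0 / 57.70 = 11.35 mol
n/ν for E = 6.738/1 = 6.738
n/ν for X = 11.35/2 = 5.675
Smallest n/ν is X → limiting reagent.
n(J) produced = (3/2) × 11.35 = 17.03 mol
Step 2:
n(J) available = 17.03 mol
n(L) = 11700 / 204.10 = 57.32 mol
n/ν for J = 17.03/1 = 17.03
n/ν for L = 57.32/2 = 28.66
Smallest n/ν is J → limiting reagent.
n(B) = (2/1) × 17.03 = 34.06 mol
mass = 34.06 × 249.80 = 8508 g

8510 g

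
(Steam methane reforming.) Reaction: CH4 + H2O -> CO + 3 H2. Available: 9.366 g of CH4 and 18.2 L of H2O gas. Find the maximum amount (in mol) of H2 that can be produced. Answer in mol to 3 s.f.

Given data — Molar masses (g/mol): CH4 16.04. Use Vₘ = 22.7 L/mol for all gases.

n(CH4) = 9.366 / 16.04 = 0.5839 mol
n(H2O) = 18.20 / 22.7 = 0.8018 mol
n/ν for CH4 = 0.5839/1 = 0.5839
n/ν for H2O = 0.8018/1 = 0.8018
Smallest n/ν is CH4 → limiting reagent.
n(H2) = (3/1) × 0.5839 = 1.752 mol

1.75 mol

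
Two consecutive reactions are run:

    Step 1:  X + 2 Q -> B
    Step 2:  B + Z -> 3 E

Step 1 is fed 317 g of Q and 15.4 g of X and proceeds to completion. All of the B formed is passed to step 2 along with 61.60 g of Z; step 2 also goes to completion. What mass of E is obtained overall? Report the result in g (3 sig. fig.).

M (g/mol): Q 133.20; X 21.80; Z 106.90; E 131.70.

Step 1:
n(Q) = 317.0 / 133.20 = 2.380 mol
n(X) = 15.40 / 21.80 = 0.7064 mol
n/ν → Q: 1.190, X: 0.7064; X is limiting.
n(B) produced = (1/1) × 0.7064 = 0.7064 mol
Step 2:
n(B) available = 0.7064 mol
n(Z) = 61.60 / 106.90 = 0.5762 mol
n/ν → B: 0.7064, Z: 0.5762; Z is limiting.
n(E) = (3/1) × 0.5762 = 1.729 mol
mass = 1.729 × 131.70 = 227.7 g

228 g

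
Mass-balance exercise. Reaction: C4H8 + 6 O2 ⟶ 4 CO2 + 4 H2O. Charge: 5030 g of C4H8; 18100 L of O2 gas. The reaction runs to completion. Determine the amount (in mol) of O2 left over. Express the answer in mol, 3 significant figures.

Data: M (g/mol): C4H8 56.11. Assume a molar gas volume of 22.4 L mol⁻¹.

270 mol

n(C4H8) = 5030 / 56.11 = 89.65 mol
n(O2) = 18100 / 22.4 = 808.0 mol
n/ν → C4H8: 89.65, O2: 134.7; C4H8 is limiting.
O2 consumed = (6/1) × 89.65 = 537.9 mol
O2 remaining = 808.0 − 537.9 = 270.1 mol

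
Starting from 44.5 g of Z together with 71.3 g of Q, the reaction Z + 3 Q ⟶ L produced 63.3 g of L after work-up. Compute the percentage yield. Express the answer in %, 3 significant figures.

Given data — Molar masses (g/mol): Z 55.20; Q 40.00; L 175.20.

n(Z) = 44.50 / 55.20 = 0.8062 mol
n(Q) = 71.30 / 40.00 = 1.783 mol
n/ν → Z: 0.8062, Q: 0.5943; Q is limiting.
theoretical n(L) = (1/3) × 1.783 = 0.5943 mol → 104.1 g
% yield = 63.3 / 104.1 × 100 = 60.81 %

60.8 %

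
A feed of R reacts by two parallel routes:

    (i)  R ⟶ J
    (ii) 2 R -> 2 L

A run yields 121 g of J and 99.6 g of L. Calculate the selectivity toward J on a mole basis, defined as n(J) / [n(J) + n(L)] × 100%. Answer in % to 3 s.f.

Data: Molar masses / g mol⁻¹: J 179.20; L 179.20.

54.9 %

n(J) = 121 / 179.20 = 0.6752 mol
n(L) = 99.6 / 179.20 = 0.5558 mol
selectivity = 0.6752/(0.6752+0.5558) × 100 = 54.85 %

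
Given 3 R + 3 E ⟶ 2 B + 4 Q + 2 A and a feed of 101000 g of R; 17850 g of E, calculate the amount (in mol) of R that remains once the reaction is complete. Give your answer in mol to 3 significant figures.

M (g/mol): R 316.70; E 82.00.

101 mol

n(R) = 101000 / 316.70 = 318.9 mol
n(E) = 17850 / 82.00 = 217.7 mol
n/ν for R = 318.9/3 = 106.3
n/ν for E = 217.7/3 = 72.57
Smallest n/ν is E → limiting reagent.
R consumed = (3/3) × 217.7 = 217.7 mol
R remaining = 318.9 − 217.7 = 101.2 mol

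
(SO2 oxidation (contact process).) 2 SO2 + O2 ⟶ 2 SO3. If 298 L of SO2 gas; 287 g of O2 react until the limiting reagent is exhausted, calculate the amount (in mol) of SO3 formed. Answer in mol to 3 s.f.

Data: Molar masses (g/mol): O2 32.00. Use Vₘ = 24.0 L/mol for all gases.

n(SO2) = 298.0 / 24.0 = 12.42 mol
n(O2) = 287.0 / 32.00 = 8.969 mol
n/ν for SO2 = 12.42/2 = 6.210
n/ν for O2 = 8.969/1 = 8.969
Smallest n/ν is SO2 → limiting reagent.
n(SO3) = (2/2) × 12.42 = 12.42 mol

12.4 mol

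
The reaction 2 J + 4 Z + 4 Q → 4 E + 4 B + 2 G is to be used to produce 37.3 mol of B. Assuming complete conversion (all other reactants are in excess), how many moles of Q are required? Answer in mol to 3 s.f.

37.3 mol

n(B) = 37.30 mol
n(Q) = (4/4) × 37.30 = 37.30 mol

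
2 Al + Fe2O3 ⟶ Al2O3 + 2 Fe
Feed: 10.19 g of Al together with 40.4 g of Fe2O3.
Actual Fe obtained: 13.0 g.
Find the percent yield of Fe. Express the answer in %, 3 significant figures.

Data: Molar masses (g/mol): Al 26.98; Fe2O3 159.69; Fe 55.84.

61.6 %

n(Al) = 10.19 / 26.98 = 0.3777 mol
n(Fe2O3) = 40.40 / 159.69 = 0.2530 mol
n/ν for Al = 0.3777/2 = 0.1889
n/ν for Fe2O3 = 0.2530/1 = 0.2530
Smallest n/ν is Al → limiting reagent.
theoretical n(Fe) = (2/2) × 0.3777 = 0.3777 mol → 21.09 g
% yield = 13.0 / 21.09 × 100 = 61.64 %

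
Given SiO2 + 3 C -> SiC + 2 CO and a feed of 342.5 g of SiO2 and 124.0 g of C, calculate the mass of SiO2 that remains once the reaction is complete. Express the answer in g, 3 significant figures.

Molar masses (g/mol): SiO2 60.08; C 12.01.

n(SiO2) = 342.5 / 60.08 = 5.701 mol
n(C) = 124.0 / 12.01 = 10.32 mol
n/ν for SiO2 = 5.701/1 = 5.701
n/ν for C = 10.32/3 = 3.440
Smallest n/ν is C → limiting reagent.
SiO2 consumed = (1/3) × 10.32 = 3.440 mol
SiO2 remaining = 5.701 − 3.440 = 2.261 mol
mass = 2.261 × 60.08 = 135.8 g

136 g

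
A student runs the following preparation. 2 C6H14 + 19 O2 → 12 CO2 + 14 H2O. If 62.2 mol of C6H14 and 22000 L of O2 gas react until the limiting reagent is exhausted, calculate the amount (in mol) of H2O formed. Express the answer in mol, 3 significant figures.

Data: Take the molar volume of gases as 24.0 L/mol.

435 mol

n(C6H14) = 62.20 mol
n(O2) = 22000 / 24.0 = 916.7 mol
n/ν for C6H14 = 62.20/2 = 31.10
n/ν for O2 = 916.7/19 = 48.25
Smallest n/ν is C6H14 → limiting reagent.
n(H2O) = (14/2) × 62.20 = 435.4 mol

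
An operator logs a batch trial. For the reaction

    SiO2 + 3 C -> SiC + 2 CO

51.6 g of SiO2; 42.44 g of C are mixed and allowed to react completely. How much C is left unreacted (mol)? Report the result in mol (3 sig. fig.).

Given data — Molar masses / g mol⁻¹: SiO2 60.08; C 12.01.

n(SiO2) = 51.60 / 60.08 = 0.8589 mol
n(C) = 42.44 / 12.01 = 3.534 mol
n/ν for SiO2 = 0.8589/1 = 0.8589
n/ν for C = 3.534/3 = 1.178
Smallest n/ν is SiO2 → limiting reagent.
C consumed = (3/1) × 0.8589 = 2.577 mol
C remaining = 3.534 − 2.577 = 0.9570 mol

0.957 mol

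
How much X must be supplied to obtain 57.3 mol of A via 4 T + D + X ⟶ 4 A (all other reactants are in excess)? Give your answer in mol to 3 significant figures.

14.3 mol

n(A) = 57.30 mol
n(X) = (1/4) × 57.30 = 14.33 mol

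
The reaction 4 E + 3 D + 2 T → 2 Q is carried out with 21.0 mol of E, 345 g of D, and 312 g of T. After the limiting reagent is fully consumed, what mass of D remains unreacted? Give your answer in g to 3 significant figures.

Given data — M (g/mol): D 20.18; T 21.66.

27.2 g

n(E) = 21.00 mol
n(D) = 345.0 / 20.18 = 17.10 mol
n(T) = 312.0 / 21.66 = 14.40 mol
n/ν → E: 5.250, D: 5.700, T: 7.200; E is limiting.
D consumed = (3/4) × 21.00 = 15.75 mol
D remaining = 17.10 − 15.75 = 1.350 mol
mass = 1.350 × 20.18 = 27.24 g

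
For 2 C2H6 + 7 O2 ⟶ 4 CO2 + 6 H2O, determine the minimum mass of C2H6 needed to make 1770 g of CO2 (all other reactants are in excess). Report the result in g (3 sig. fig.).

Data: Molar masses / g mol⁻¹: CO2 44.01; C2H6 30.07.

n(CO2) = 1770 / 44.01 = 40.22 mol
n(C2H6) = (2/4) × 40.22 = 20.11 mol
mass = 20.11 × 30.07 = 604.7 g

605 g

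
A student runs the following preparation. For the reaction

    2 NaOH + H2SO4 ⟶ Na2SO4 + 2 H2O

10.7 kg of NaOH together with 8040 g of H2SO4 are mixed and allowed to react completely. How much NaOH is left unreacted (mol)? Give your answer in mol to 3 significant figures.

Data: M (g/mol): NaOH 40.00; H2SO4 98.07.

n(NaOH) = 10.70×1000 / 40.00 = 267.5 mol
n(H2SO4) = 8040 / 98.07 = 81.98 mol
n/ν → NaOH: 133.8, H2SO4: 81.98; H2SO4 is limiting.
NaOH consumed = (2/1) × 81.98 = 164.0 mol
NaOH remaining = 267.5 − 164.0 = 103.5 mol

104 mol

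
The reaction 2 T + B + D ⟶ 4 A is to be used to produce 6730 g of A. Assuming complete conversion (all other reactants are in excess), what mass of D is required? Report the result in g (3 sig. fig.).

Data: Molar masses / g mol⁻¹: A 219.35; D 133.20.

n(A) = 6730 / 219.35 = 30.68 mol
n(D) = (1/4) × 30.68 = 7.670 mol
mass = 7.670 × 133.20 = 1022 g

1020 g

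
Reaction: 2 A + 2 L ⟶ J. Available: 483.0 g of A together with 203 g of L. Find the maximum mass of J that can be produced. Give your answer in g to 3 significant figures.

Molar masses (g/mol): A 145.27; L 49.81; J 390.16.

n(A) = 483.0 / 145.27 = 3.325 mol
n(L) = 203.0 / 49.81 = 4.075 mol
n/ν for A = 3.325/2 = 1.663
n/ν for L = 4.075/2 = 2.038
Smallest n/ν is A → limiting reagent.
n(J) = (1/2) × 3.325 = 1.663 mol
mass = 1.663 × 390.16 = 648.8 g

649 g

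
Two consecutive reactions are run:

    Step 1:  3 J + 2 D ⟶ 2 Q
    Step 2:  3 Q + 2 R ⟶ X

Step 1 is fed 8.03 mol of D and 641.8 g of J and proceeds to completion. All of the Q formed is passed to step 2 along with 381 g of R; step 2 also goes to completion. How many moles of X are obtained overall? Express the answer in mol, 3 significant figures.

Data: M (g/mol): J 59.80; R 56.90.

Step 1:
n(D) = 8.030 mol
n(J) = 641.8 / 59.80 = 10.73 mol
n/ν for D = 8.030/2 = 4.015
n/ν for J = 10.73/3 = 3.577
Smallest n/ν is J → limiting reagent.
n(Q) produced = (2/3) × 10.73 = 7.153 mol
Step 2:
n(Q) available = 7.153 mol
n(R) = 381.0 / 56.90 = 6.696 mol
n/ν for Q = 7.153/3 = 2.384
n/ν for R = 6.696/2 = 3.348
Smallest n/ν is Q → limiting reagent.
n(X) = (1/3) × 7.153 = 2.384 mol

2.38 mol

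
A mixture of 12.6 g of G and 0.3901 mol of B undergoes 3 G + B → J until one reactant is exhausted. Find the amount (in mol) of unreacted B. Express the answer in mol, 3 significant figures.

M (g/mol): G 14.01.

0.0903 mol

n(G) = 12.60 / 14.01 = 0.8994 mol
n(B) = 0.3901 mol
n/ν → G: 0.2998, B: 0.3901; G is limiting.
B consumed = (1/3) × 0.8994 = 0.2998 mol
B remaining = 0.3901 − 0.2998 = 0.09030 mol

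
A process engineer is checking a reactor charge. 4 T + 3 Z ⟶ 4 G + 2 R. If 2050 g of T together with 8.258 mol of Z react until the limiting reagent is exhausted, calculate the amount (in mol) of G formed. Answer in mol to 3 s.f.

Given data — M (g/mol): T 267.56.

7.66 mol

n(T) = 2050 / 267.56 = 7.662 mol
n(Z) = 8.258 mol
n/ν for T = 7.662/4 = 1.916
n/ν for Z = 8.258/3 = 2.753
Smallest n/ν is T → limiting reagent.
n(G) = (4/4) × 7.662 = 7.662 mol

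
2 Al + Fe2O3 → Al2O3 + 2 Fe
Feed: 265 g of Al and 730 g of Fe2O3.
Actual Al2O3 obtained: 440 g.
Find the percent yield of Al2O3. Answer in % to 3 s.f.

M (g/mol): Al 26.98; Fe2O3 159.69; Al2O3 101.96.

94.4 %

n(Al) = 265.0 / 26.98 = 9.822 mol
n(Fe2O3) = 730.0 / 159.69 = 4.571 mol
n/ν for Al = 9.822/2 = 4.911
n/ν for Fe2O3 = 4.571/1 = 4.571
Smallest n/ν is Fe2O3 → limiting reagent.
theoretical n(Al2O3) = (1/1) × 4.571 = 4.571 mol → 466.1 g
% yield = 440 / 466.1 × 100 = 94.40 %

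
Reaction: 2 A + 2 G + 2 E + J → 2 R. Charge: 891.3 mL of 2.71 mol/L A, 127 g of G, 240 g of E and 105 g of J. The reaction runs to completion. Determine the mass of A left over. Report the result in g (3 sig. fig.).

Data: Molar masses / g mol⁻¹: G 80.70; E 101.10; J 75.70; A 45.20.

38.0 g

n(A) = 2.71 × 891.3/1000 = 2.415 mol
n(G) = 127.0 / 80.70 = 1.574 mol
n(E) = 240.0 / 101.10 = 2.374 mol
n(J) = 105.0 / 75.70 = 1.387 mol
n/ν for A = 2.415/2 = 1.208
n/ν for G = 1.574/2 = 0.7870
n/ν for E = 2.374/2 = 1.187
n/ν for J = 1.387/1 = 1.387
Smallest n/ν is G → limiting reagent.
A consumed = (2/2) × 1.574 = 1.574 mol
A remaining = 2.415 − 1.574 = 0.8410 mol
mass = 0.8410 × 45.20 = 38.01 g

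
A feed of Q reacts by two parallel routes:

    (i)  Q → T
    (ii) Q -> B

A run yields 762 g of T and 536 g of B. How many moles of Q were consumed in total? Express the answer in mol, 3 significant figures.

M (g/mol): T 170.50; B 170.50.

n(T) = 762 / 170.50 = 4.469 mol
n(B) = 536 / 170.50 = 3.144 mol
n(Q) via (i) = (1/1)×4.469 = 4.469 mol
n(Q) via (ii) = (1/1)×3.144 = 3.144 mol
total n(Q) = 4.469 + 3.144 = 7.613 mol

7.61 mol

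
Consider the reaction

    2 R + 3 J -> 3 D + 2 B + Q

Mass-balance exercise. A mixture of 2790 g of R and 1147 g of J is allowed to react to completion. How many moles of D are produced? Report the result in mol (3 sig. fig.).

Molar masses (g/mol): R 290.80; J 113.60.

n(R) = 2790 / 290.80 = 9.594 mol
n(J) = 1147 / 113.60 = 10.10 mol
n/ν → R: 4.797, J: 3.367; J is limiting.
n(D) = (3/3) × 10.10 = 10.10 mol

10.1 mol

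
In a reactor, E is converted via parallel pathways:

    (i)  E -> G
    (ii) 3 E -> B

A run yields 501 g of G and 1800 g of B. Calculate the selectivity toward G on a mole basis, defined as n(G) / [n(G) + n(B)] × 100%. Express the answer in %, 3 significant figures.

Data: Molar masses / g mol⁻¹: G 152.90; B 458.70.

45.5 %

n(G) = 501 / 152.90 = 3.277 mol
n(B) = 1800 / 458.70 = 3.924 mol
selectivity = 3.277/(3.277+3.924) × 100 = 45.51 %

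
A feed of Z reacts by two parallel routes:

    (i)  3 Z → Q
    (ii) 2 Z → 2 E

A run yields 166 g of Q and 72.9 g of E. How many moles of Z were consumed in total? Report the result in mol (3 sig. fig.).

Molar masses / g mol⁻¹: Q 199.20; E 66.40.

n(Q) = 166 / 199.20 = 0.8333 mol
n(E) = 72.9 / 66.40 = 1.098 mol
n(Z) via (i) = (3/1)×0.8333 = 2.500 mol
n(Z) via (ii) = (2/2)×1.098 = 1.098 mol
total n(Z) = 2.500 + 1.098 = 3.598 mol

3.60 mol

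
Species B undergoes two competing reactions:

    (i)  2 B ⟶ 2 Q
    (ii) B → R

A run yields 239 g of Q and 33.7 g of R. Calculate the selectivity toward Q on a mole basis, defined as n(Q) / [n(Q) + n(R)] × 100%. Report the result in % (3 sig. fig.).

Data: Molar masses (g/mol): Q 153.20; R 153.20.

n(Q) = 239 / 153.20 = 1.560 mol
n(R) = 33.7 / 153.20 = 0.2200 mol
selectivity = 1.560/(1.560+0.2200) × 100 = 87.64 %

87.6 %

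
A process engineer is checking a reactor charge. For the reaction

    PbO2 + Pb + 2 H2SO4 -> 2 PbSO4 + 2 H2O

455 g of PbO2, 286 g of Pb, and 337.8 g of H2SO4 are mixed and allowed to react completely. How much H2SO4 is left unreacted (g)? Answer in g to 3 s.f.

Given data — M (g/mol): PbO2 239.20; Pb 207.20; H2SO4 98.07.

n(PbO2) = 455.0 / 239.20 = 1.902 mol
n(Pb) = 286.0 / 207.20 = 1.380 mol
n(H2SO4) = 337.8 / 98.07 = 3.444 mol
n/ν for PbO2 = 1.902/1 = 1.902
n/ν for Pb = 1.380/1 = 1.380
n/ν for H2SO4 = 3.444/2 = 1.722
Smallest n/ν is Pb → limiting reagent.
H2SO4 consumed = (2/1) × 1.380 = 2.760 mol
H2SO4 remaining = 3.444 − 2.760 = 0.6840 mol
mass = 0.6840 × 98.07 = 67.08 g

67.1 g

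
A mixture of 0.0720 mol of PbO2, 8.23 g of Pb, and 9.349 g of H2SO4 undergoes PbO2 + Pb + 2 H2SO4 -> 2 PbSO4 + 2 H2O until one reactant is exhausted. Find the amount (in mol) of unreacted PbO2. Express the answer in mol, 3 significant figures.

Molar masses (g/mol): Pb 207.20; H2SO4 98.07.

0.0323 mol

n(PbO2) = 0.07200 mol
n(Pb) = 8.230 / 207.20 = 0.03972 mol
n(H2SO4) = 9.349 / 98.07 = 0.09533 mol
n/ν for PbO2 = 0.07200/1 = 0.07200
n/ν for Pb = 0.03972/1 = 0.03972
n/ν for H2SO4 = 0.09533/2 = 0.04767
Smallest n/ν is Pb → limiting reagent.
PbO2 consumed = (1/1) × 0.03972 = 0.03972 mol
PbO2 remaining = 0.07200 − 0.03972 = 0.03228 mol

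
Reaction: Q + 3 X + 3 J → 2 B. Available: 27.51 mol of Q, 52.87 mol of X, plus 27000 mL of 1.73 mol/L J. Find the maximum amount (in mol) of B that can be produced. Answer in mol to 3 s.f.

31.1 mol

n(Q) = 27.51 mol
n(X) = 52.87 mol
n(J) = 1.73 × 27000/1000 = 46.71 mol
n/ν for Q = 27.51/1 = 27.51
n/ν for X = 52.87/3 = 17.62
n/ν for J = 46.71/3 = 15.57
Smallest n/ν is J → limiting reagent.
n(B) = (2/3) × 46.71 = 31.14 mol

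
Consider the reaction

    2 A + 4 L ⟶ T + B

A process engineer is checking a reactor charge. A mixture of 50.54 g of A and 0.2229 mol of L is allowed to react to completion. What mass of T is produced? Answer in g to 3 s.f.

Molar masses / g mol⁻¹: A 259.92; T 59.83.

n(A) = 50.54 / 259.92 = 0.1944 mol
n(L) = 0.2229 mol
n/ν for A = 0.1944/2 = 0.09720
n/ν for L = 0.2229/4 = 0.05573
Smallest n/ν is L → limiting reagent.
n(T) = (1/4) × 0.2229 = 0.05573 mol
mass = 0.05573 × 59.83 = 3.334 g

3.33 g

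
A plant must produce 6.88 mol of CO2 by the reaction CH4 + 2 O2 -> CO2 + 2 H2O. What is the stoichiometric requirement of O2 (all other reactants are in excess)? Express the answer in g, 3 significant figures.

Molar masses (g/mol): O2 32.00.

n(CO2) = 6.880 mol
n(O2) = (2/1) × 6.880 = 13.76 mol
mass = 13.76 × 32.00 = 440.3 g

440 g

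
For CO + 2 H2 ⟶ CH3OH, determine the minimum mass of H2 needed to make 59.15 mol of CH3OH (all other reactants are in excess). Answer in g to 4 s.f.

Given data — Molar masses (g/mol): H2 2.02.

n(CH3OH) = 59.15 mol
n(H2) = (2/1) × 59.15 = 118.3 mol
mass = 118.3 × 2.02 = 239.0 g

239.0 g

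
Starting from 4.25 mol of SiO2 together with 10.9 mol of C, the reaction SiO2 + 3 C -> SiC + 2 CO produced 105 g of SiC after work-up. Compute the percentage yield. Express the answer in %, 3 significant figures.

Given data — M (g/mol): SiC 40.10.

72.1 %

n(SiO2) = 4.250 mol
n(C) = 10.90 mol
n/ν → SiO2: 4.250, C: 3.633; C is limiting.
theoretical n(SiC) = (1/3) × 10.90 = 3.633 mol → 145.7 g
% yield = 105 / 145.7 × 100 = 72.07 %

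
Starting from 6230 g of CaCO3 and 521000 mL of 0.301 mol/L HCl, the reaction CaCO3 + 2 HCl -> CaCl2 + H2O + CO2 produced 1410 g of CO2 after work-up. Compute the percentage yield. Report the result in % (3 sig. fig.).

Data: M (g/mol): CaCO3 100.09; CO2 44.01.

n(CaCO3) = 6230 / 100.09 = 62.24 mol
n(HCl) = 0.301 × 521000/1000 = 156.8 mol
n/ν for CaCO3 = 62.24/1 = 62.24
n/ν for HCl = 156.8/2 = 78.40
Smallest n/ν is CaCO3 → limiting reagent.
theoretical n(CO2) = (1/1) × 62.24 = 62.24 mol → 2739 g
% yield = 1410 / 2739 × 100 = 51.48 %

51.5 %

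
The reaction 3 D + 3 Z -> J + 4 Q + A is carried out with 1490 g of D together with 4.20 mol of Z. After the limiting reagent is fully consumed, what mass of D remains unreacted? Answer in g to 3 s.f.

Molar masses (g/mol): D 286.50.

287 g

n(D) = 1490 / 286.50 = 5.201 mol
n(Z) = 4.200 mol
n/ν for D = 5.201/3 = 1.734
n/ν for Z = 4.200/3 = 1.400
Smallest n/ν is Z → limiting reagent.
D consumed = (3/3) × 4.200 = 4.200 mol
D remaining = 5.201 − 4.200 = 1.001 mol
mass = 1.001 × 286.50 = 286.8 g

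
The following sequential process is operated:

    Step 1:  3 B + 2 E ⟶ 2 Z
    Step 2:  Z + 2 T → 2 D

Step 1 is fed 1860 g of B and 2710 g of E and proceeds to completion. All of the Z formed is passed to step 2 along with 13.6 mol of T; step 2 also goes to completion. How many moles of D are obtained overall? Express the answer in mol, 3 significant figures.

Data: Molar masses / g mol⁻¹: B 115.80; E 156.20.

13.6 mol

Step 1:
n(B) = 1860 / 115.80 = 16.06 mol
n(E) = 2710 / 156.20 = 17.35 mol
n/ν for B = 16.06/3 = 5.353
n/ν for E = 17.35/2 = 8.675
Smallest n/ν is B → limiting reagent.
n(Z) produced = (2/3) × 16.06 = 10.71 mol
Step 2:
n(Z) available = 10.71 mol
n(T) = 13.60 mol
n/ν for Z = 10.71/1 = 10.71
n/ν for T = 13.60/2 = 6.800
Smallest n/ν is T → limiting reagent.
n(D) = (2/2) × 13.60 = 13.60 mol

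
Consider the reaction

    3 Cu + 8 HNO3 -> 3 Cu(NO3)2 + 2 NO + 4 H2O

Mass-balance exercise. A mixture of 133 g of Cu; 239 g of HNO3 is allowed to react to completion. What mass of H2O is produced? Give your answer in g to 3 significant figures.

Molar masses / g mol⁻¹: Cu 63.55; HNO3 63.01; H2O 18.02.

34.2 g

n(Cu) = 133.0 / 63.55 = 2.093 mol
n(HNO3) = 239.0 / 63.01 = 3.793 mol
n/ν → Cu: 0.6977, HNO3: 0.4741; HNO3 is limiting.
n(H2O) = (4/8) × 3.793 = 1.897 mol
mass = 1.897 × 18.02 = 34.18 g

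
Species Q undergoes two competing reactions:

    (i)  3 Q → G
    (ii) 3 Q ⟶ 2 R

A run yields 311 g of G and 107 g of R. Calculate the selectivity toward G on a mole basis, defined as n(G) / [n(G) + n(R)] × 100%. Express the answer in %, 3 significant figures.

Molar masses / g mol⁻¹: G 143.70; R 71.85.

59.2 %

n(G) = 311 / 143.70 = 2.164 mol
n(R) = 107 / 71.85 = 1.489 mol
selectivity = 2.164/(2.164+1.489) × 100 = 59.24 %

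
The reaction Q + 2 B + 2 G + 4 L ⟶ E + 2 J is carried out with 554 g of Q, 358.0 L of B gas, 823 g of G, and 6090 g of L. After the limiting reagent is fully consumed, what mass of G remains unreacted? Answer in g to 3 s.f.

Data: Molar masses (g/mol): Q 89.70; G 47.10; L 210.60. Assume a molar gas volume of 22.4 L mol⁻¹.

241 g

n(Q) = 554.0 / 89.70 = 6.176 mol
n(B) = 358.0 / 22.4 = 15.98 mol
n(G) = 823.0 / 47.10 = 17.47 mol
n(L) = 6090 / 210.60 = 28.92 mol
n/ν → Q: 6.176, B: 7.990, G: 8.735, L: 7.230; Q is limiting.
G consumed = (2/1) × 6.176 = 12.35 mol
G remaining = 17.47 − 12.35 = 5.120 mol
mass = 5.120 × 47.10 = 241.2 g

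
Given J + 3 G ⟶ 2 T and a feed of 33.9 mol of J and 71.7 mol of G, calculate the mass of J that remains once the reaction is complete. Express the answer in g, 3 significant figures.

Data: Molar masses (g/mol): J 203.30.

2030 g

n(J) = 33.90 mol
n(G) = 71.70 mol
n/ν for J = 33.90/1 = 33.90
n/ν for G = 71.70/3 = 23.90
Smallest n/ν is G → limiting reagent.
J consumed = (1/3) × 71.70 = 23.90 mol
J remaining = 33.90 − 23.90 = 10.00 mol
mass = 10.00 × 203.30 = 2033 g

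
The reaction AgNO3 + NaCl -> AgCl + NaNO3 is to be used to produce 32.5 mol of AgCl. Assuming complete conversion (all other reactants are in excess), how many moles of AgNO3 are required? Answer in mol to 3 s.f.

n(AgCl) = 32.50 mol
n(AgNO3) = (1/1) × 32.50 = 32.50 mol

32.5 mol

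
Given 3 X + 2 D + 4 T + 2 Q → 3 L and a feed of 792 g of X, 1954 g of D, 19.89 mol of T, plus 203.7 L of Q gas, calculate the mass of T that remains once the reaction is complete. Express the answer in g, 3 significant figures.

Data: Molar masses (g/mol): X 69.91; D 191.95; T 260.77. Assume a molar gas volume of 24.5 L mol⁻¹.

1250 g

n(X) = 792.0 / 69.91 = 11.33 mol
n(D) = 1954 / 191.95 = 10.18 mol
n(T) = 19.89 mol
n(Q) = 203.7 / 24.5 = 8.314 mol
n/ν → X: 3.777, D: 5.090, T: 4.973, Q: 4.157; X is limiting.
T consumed = (4/3) × 11.33 = 15.11 mol
T remaining = 19.89 − 15.11 = 4.780 mol
mass = 4.780 × 260.77 = 1246 g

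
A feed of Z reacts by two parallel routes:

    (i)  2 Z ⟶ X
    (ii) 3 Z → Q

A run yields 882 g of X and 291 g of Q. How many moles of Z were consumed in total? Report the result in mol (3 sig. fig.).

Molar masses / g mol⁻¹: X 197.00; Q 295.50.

11.9 mol

n(X) = 882 / 197.00 = 4.477 mol
n(Q) = 291 / 295.50 = 0.9848 mol
n(Z) via (i) = (2/1)×4.477 = 8.954 mol
n(Z) via (ii) = (3/1)×0.9848 = 2.954 mol
total n(Z) = 8.954 + 2.954 = 11.91 mol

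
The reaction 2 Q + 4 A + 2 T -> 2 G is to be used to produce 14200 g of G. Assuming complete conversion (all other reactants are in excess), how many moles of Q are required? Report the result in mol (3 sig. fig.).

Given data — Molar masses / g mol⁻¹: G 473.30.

30.0 mol

n(G) = 14200 / 473.30 = 30.00 mol
n(Q) = (2/2) × 30.00 = 30.00 mol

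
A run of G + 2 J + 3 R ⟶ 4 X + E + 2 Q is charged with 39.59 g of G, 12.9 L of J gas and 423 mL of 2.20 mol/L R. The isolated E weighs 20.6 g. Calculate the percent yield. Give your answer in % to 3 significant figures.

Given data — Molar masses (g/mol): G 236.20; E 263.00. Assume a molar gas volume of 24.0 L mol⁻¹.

46.7 %

n(G) = 39.59 / 236.20 = 0.1676 mol
n(J) = 12.90 / 24.0 = 0.5375 mol
n(R) = 2.20 × 423.0/1000 = 0.9306 mol
n/ν for G = 0.1676/1 = 0.1676
n/ν for J = 0.5375/2 = 0.2688
n/ν for R = 0.9306/3 = 0.3102
Smallest n/ν is G → limiting reagent.
theoretical n(E) = (1/1) × 0.1676 = 0.1676 mol → 44.08 g
% yield = 20.6 / 44.08 × 100 = 46.73 %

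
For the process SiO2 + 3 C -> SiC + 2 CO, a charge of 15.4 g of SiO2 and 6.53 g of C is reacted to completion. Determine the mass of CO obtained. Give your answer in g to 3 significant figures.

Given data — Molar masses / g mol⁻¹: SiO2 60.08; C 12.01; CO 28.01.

n(SiO2) = 15.40 / 60.08 = 0.2563 mol
n(C) = 6.530 / 12.01 = 0.5437 mol
n/ν for SiO2 = 0.2563/1 = 0.2563
n/ν for C = 0.5437/3 = 0.1812
Smallest n/ν is C → limiting reagent.
n(CO) = (2/3) × 0.5437 = 0.3625 mol
mass = 0.3625 × 28.01 = 10.15 g

10.2 g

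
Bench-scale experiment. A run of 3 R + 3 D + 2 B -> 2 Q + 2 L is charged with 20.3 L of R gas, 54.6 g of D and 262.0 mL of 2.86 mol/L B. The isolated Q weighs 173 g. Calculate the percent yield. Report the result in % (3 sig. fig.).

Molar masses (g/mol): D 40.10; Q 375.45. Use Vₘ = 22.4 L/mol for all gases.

76.3 %

n(R) = 20.30 / 22.4 = 0.9063 mol
n(D) = 54.60 / 40.10 = 1.362 mol
n(B) = 2.86 × 262.0/1000 = 0.7493 mol
n/ν for R = 0.9063/3 = 0.3021
n/ν for D = 1.362/3 = 0.4540
n/ν for B = 0.7493/2 = 0.3747
Smallest n/ν is R → limiting reagent.
theoretical n(Q) = (2/3) × 0.9063 = 0.6042 mol → 226.8 g
% yield = 173 / 226.8 × 100 = 76.28 %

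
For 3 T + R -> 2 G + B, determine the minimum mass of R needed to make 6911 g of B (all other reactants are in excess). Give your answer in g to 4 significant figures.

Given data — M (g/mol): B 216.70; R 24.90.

794.1 g

n(B) = 6911 / 216.70 = 31.89 mol
n(R) = (1/1) × 31.89 = 31.89 mol
mass = 31.89 × 24.90 = 794.1 g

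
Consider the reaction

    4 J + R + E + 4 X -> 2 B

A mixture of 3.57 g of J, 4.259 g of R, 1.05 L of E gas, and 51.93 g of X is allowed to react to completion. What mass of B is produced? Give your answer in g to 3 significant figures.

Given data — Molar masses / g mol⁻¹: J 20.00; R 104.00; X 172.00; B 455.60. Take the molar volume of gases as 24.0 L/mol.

37.3 g

n(J) = 3.570 / 20.00 = 0.1785 mol
n(R) = 4.259 / 104.00 = 0.04095 mol
n(E) = 1.050 / 24.0 = 0.04375 mol
n(X) = 51.93 / 172.00 = 0.3019 mol
n/ν for J = 0.1785/4 = 0.04463
n/ν for R = 0.04095/1 = 0.04095
n/ν for E = 0.04375/1 = 0.04375
n/ν for X = 0.3019/4 = 0.07548
Smallest n/ν is R → limiting reagent.
n(B) = (2/1) × 0.04095 = 0.08190 mol
mass = 0.08190 × 455.60 = 37.31 g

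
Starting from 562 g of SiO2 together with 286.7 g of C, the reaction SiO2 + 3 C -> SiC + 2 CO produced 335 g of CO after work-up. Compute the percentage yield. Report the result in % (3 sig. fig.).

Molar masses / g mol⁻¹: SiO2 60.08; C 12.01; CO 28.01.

75.2 %

n(SiO2) = 562.0 / 60.08 = 9.354 mol
n(C) = 286.7 / 12.01 = 23.87 mol
n/ν for SiO2 = 9.354/1 = 9.354
n/ν for C = 23.87/3 = 7.957
Smallest n/ν is C → limiting reagent.
theoretical n(CO) = (2/3) × 23.87 = 15.91 mol → 445.6 g
% yield = 335 / 445.6 × 100 = 75.18 %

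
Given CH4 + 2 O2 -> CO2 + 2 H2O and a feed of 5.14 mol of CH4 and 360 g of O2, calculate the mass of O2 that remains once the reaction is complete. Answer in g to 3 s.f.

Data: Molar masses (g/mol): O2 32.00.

31.0 g

n(CH4) = 5.140 mol
n(O2) = 360.0 / 32.00 = 11.25 mol
n/ν for CH4 = 5.140/1 = 5.140
n/ν for O2 = 11.25/2 = 5.625
Smallest n/ν is CH4 → limiting reagent.
O2 consumed = (2/1) × 5.140 = 10.28 mol
O2 remaining = 11.25 − 10.28 = 0.9700 mol
mass = 0.9700 × 32.00 = 31.04 g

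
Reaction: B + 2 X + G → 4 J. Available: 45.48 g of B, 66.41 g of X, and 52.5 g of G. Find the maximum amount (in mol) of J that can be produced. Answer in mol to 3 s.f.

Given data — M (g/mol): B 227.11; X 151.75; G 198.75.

n(B) = 45.48 / 227.11 = 0.2003 mol
n(X) = 66.41 / 151.75 = 0.4376 mol
n(G) = 52.50 / 198.75 = 0.2642 mol
n/ν for B = 0.2003/1 = 0.2003
n/ν for X = 0.4376/2 = 0.2188
n/ν for G = 0.2642/1 = 0.2642
Smallest n/ν is B → limiting reagent.
n(J) = (4/1) × 0.2003 = 0.8012 mol

0.801 mol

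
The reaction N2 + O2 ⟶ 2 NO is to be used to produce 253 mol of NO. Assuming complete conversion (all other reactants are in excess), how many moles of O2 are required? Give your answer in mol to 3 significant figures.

127 mol

n(NO) = 253.0 mol
n(O2) = (1/2) × 253.0 = 126.5 mol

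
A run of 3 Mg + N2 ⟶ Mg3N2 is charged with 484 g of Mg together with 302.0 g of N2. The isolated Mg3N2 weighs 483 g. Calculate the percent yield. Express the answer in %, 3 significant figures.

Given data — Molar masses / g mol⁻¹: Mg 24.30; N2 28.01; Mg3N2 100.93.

n(Mg) = 484.0 / 24.30 = 19.92 mol
n(N2) = 302.0 / 28.01 = 10.78 mol
n/ν → Mg: 6.640, N2: 10.78; Mg is limiting.
theoretical n(Mg3N2) = (1/3) × 19.92 = 6.640 mol → 670.2 g
% yield = 483 / 670.2 × 100 = 72.07 %

72.1 %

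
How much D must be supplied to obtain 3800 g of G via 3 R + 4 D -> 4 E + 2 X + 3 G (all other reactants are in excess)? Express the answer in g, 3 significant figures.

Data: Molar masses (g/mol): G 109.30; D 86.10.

n(G) = 3800 / 109.30 = 34.77 mol
n(D) = (4/3) × 34.77 = 46.36 mol
mass = 46.36 × 86.10 = 3992 g

3990 g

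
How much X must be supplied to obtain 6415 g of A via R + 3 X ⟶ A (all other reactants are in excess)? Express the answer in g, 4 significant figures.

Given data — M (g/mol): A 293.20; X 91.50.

n(A) = 6415 / 293.20 = 21.88 mol
n(X) = (3/1) × 21.88 = 65.64 mol
mass = 65.64 × 91.50 = 6006 g

6006 g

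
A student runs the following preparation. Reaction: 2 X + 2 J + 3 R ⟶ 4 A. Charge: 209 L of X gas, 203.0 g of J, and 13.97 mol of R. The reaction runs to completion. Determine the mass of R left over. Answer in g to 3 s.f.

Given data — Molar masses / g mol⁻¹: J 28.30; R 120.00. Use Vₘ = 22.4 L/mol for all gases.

n(X) = 209.0 / 22.4 = 9.330 mol
n(J) = 203.0 / 28.30 = 7.173 mol
n(R) = 13.97 mol
n/ν for X = 9.330/2 = 4.665
n/ν for J = 7.173/2 = 3.587
n/ν for R = 13.97/3 = 4.657
Smallest n/ν is J → limiting reagent.
R consumed = (3/2) × 7.173 = 10.76 mol
R remaining = 13.97 − 10.76 = 3.210 mol
mass = 3.210 × 120.00 = 385.2 g

385 g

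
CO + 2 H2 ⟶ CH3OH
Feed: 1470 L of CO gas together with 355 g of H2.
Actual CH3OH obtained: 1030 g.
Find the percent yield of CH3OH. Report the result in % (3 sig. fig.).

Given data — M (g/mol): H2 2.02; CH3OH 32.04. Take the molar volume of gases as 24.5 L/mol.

53.6 %

n(CO) = 1470 / 24.5 = 60.00 mol
n(H2) = 355.0 / 2.02 = 175.7 mol
n/ν for CO = 60.00/1 = 60.00
n/ν for H2 = 175.7/2 = 87.85
Smallest n/ν is CO → limiting reagent.
theoretical n(CH3OH) = (1/1) × 60.00 = 60.00 mol → 1922 g
% yield = 1030 / 1922 × 100 = 53.59 %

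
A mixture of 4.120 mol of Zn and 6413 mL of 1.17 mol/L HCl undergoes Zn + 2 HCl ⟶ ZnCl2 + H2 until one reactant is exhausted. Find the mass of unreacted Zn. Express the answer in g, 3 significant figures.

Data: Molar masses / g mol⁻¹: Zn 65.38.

n(Zn) = 4.120 mol
n(HCl) = 1.17 × 6413/1000 = 7.503 mol
n/ν for Zn = 4.120/1 = 4.120
n/ν for HCl = 7.503/2 = 3.752
Smallest n/ν is HCl → limiting reagent.
Zn consumed = (1/2) × 7.503 = 3.752 mol
Zn remaining = 4.120 − 3.752 = 0.3680 mol
mass = 0.3680 × 65.38 = 24.06 g

24.1 g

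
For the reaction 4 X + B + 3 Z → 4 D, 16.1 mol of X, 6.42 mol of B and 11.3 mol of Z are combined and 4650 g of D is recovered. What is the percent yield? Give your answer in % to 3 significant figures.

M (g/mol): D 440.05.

70.1 %

n(X) = 16.10 mol
n(B) = 6.420 mol
n(Z) = 11.30 mol
n/ν → X: 4.025, B: 6.420, Z: 3.767; Z is limiting.
theoretical n(D) = (4/3) × 11.30 = 15.07 mol → 6632 g
% yield = 4650 / 6632 × 100 = 70.11 %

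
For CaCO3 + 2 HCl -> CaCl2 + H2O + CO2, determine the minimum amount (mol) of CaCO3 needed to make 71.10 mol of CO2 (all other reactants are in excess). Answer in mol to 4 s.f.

n(CO2) = 71.10 mol
n(CaCO3) = (1/1) × 71.10 = 71.10 mol

71.10 mol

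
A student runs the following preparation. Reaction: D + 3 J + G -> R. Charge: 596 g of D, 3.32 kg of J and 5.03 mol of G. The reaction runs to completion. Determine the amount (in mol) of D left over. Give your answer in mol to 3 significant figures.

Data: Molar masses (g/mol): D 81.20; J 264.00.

3.15 mol

n(D) = 596.0 / 81.20 = 7.340 mol
n(J) = 3.320×1000 / 264.00 = 12.58 mol
n(G) = 5.030 mol
n/ν → D: 7.340, J: 4.193, G: 5.030; J is limiting.
D consumed = (1/3) × 12.58 = 4.193 mol
D remaining = 7.340 − 4.193 = 3.147 mol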